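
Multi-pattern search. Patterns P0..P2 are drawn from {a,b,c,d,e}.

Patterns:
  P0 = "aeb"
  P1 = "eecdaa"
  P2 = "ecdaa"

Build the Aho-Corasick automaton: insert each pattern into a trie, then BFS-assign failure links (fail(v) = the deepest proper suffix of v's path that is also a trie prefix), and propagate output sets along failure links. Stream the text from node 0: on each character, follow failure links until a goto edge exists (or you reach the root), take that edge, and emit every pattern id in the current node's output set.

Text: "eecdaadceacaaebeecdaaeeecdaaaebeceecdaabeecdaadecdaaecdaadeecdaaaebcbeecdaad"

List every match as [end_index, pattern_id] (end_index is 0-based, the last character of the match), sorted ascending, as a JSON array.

Build automaton:
Trie nodes:
  0='ε' goto a→1 e→4
  1='a' goto e→2
  2='ae' goto b→3
  3='aeb' goto ·  [P0 ends]
  4='e' goto c→10 e→5
  5='ee' goto c→6
  6='eec' goto d→7
  7='eecd' goto a→8
  8='eecda' goto a→9
  9='eecdaa' goto ·  [P1 ends]
  10='ec' goto d→11
  11='ecd' goto a→12
  12='ecda' goto a→13
  13='ecdaa' goto ·  [P2 ends]

Failure links (BFS by depth):
  n1('a'): parent n0 fail=0; on 'a' 0 → fail=0;  out ∅∪∅=∅
  n4('e'): parent n0 fail=0; on 'e' 0 → fail=0;  out ∅∪∅=∅
  n2('ae'): parent n1 fail=0; on 'e' 0 → fail=4;  out ∅∪∅=∅
  n5('ee'): parent n4 fail=0; on 'e' 0 → fail=4;  out ∅∪∅=∅
  n10('ec'): parent n4 fail=0; on 'c' 0 → fail=0;  out ∅∪∅=∅
  n3('aeb'): parent n2 fail=4; on 'b' 4→0 → fail=0;  out {0}∪∅={0}
  n6('eec'): parent n5 fail=4; on 'c' 4 → fail=10;  out ∅∪∅=∅
  n11('ecd'): parent n10 fail=0; on 'd' 0 → fail=0;  out ∅∪∅=∅
  n7('eecd'): parent n6 fail=10; on 'd' 10 → fail=11;  out ∅∪∅=∅
  n12('ecda'): parent n11 fail=0; on 'a' 0 → fail=1;  out ∅∪∅=∅
  n8('eecda'): parent n7 fail=11; on 'a' 11 → fail=12;  out ∅∪∅=∅
  n13('ecdaa'): parent n12 fail=1; on 'a' 1→0 → fail=1;  out {2}∪∅={2}
  n9('eecdaa'): parent n8 fail=12; on 'a' 12 → fail=13;  out {1}∪{2}={1,2}

Run:
pos 0 'e': at 4
pos 1 'e': at 5
pos 2 'c': at 6
pos 3 'd': at 7
pos 4 'a': at 8
pos 5 'a': at 9  ** P1@[0:5],P2@[1:5]
pos 6 'd': at 0 (fail-walked)
pos 7 'c': at 0
pos 8 'e': at 4
pos 9 'a': at 1 (fail-walked)
pos 10 'c': at 0 (fail-walked)
pos 11 'a': at 1
pos 12 'a': at 1 (fail-walked)
pos 13 'e': at 2
pos 14 'b': at 3  ** P0@[12:14]
pos 15 'e': at 4 (fail-walked)
pos 16 'e': at 5
pos 17 'c': at 6
pos 18 'd': at 7
pos 19 'a': at 8
pos 20 'a': at 9  ** P1@[15:20],P2@[16:20]
pos 21 'e': at 2 (fail-walked)
pos 22 'e': at 5 (fail-walked)
pos 23 'e': at 5 (fail-walked)
pos 24 'c': at 6
pos 25 'd': at 7
pos 26 'a': at 8
pos 27 'a': at 9  ** P1@[22:27],P2@[23:27]
pos 28 'a': at 1 (fail-walked)
pos 29 'e': at 2
pos 30 'b': at 3  ** P0@[28:30]
pos 31 'e': at 4 (fail-walked)
pos 32 'c': at 10
pos 33 'e': at 4 (fail-walked)
pos 34 'e': at 5
pos 35 'c': at 6
pos 36 'd': at 7
pos 37 'a': at 8
pos 38 'a': at 9  ** P1@[33:38],P2@[34:38]
pos 39 'b': at 0 (fail-walked)
pos 40 'e': at 4
pos 41 'e': at 5
pos 42 'c': at 6
pos 43 'd': at 7
pos 44 'a': at 8
pos 45 'a': at 9  ** P1@[40:45],P2@[41:45]
pos 46 'd': at 0 (fail-walked)
pos 47 'e': at 4
pos 48 'c': at 10
pos 49 'd': at 11
pos 50 'a': at 12
pos 51 'a': at 13  ** P2@[47:51]
pos 52 'e': at 2 (fail-walked)
pos 53 'c': at 10 (fail-walked)
pos 54 'd': at 11
pos 55 'a': at 12
pos 56 'a': at 13  ** P2@[52:56]
pos 57 'd': at 0 (fail-walked)
pos 58 'e': at 4
pos 59 'e': at 5
pos 60 'c': at 6
pos 61 'd': at 7
pos 62 'a': at 8
pos 63 'a': at 9  ** P1@[58:63],P2@[59:63]
pos 64 'a': at 1 (fail-walked)
pos 65 'e': at 2
pos 66 'b': at 3  ** P0@[64:66]
pos 67 'c': at 0 (fail-walked)
pos 68 'b': at 0
pos 69 'e': at 4
pos 70 'e': at 5
pos 71 'c': at 6
pos 72 'd': at 7
pos 73 'a': at 8
pos 74 'a': at 9  ** P1@[69:74],P2@[70:74]
pos 75 'd': at 0 (fail-walked)

Matches: [[5,1],[5,2],[14,0],[20,1],[20,2],[27,1],[27,2],[30,0],[38,1],[38,2],[45,1],[45,2],[51,2],[56,2],[63,1],[63,2],[66,0],[74,1],[74,2]]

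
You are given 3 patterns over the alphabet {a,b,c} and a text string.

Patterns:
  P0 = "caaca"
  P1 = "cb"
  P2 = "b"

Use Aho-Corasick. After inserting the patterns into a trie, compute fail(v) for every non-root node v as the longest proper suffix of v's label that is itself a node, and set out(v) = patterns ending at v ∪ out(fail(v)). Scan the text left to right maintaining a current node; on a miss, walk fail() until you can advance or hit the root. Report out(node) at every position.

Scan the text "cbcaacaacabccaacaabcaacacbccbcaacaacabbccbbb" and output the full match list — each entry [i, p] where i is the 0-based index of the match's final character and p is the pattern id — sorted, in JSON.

Construct AC machine:
Trie nodes:
  n0 'ε': b→7 c→1
  n1 'c': a→2 b→6
  n2 'ca': a→3
  n3 'caa': c→4
  n4 'caac': a→5
  n5 'caaca': ·  [P0 ends]
  n6 'cb': ·  [P1 ends]
  n7 'b': ·  [P2 ends]

Failure links (BFS by depth):
  n1('c'): parent n0 fail=0; on 'c' 0 → fail=0;  out ∅∪∅=∅
  n7('b'): parent n0 fail=0; on 'b' 0 → fail=0;  out {2}∪∅={2}
  n2('ca'): parent n1 fail=0; on 'a' 0 → fail=0;  out ∅∪∅=∅
  n6('cb'): parent n1 fail=0; on 'b' 0 → fail=7;  out {1}∪{2}={1,2}
  n3('caa'): parent n2 fail=0; on 'a' 0 → fail=0;  out ∅∪∅=∅
  n4('caac'): parent n3 fail=0; on 'c' 0 → fail=1;  out ∅∪∅=∅
  n5('caaca'): parent n4 fail=1; on 'a' 1 → fail=2;  out {0}∪∅={0}

Text stream:
pos 0 'c': at 1
pos 1 'b': at 6  emit P1@[0:1],P2@[1:1]
pos 2 'c': at 1 (fail-walked)
pos 3 'a': at 2
pos 4 'a': at 3
pos 5 'c': at 4
pos 6 'a': at 5  emit P0@[2:6]
pos 7 'a': at 3 (fail-walked)
pos 8 'c': at 4
pos 9 'a': at 5  emit P0@[5:9]
pos 10 'b': at 7 (fail-walked)  emit P2@[10:10]
pos 11 'c': at 1 (fail-walked)
pos 12 'c': at 1 (fail-walked)
pos 13 'a': at 2
pos 14 'a': at 3
pos 15 'c': at 4
pos 16 'a': at 5  emit P0@[12:16]
pos 17 'a': at 3 (fail-walked)
pos 18 'b': at 7 (fail-walked)  emit P2@[18:18]
pos 19 'c': at 1 (fail-walked)
pos 20 'a': at 2
pos 21 'a': at 3
pos 22 'c': at 4
pos 23 'a': at 5  emit P0@[19:23]
pos 24 'c': at 1 (fail-walked)
pos 25 'b': at 6  emit P1@[24:25],P2@[25:25]
pos 26 'c': at 1 (fail-walked)
pos 27 'c': at 1 (fail-walked)
pos 28 'b': at 6  emit P1@[27:28],P2@[28:28]
pos 29 'c': at 1 (fail-walked)
pos 30 'a': at 2
pos 31 'a': at 3
pos 32 'c': at 4
pos 33 'a': at 5  emit P0@[29:33]
pos 34 'a': at 3 (fail-walked)
pos 35 'c': at 4
pos 36 'a': at 5  emit P0@[32:36]
pos 37 'b': at 7 (fail-walked)  emit P2@[37:37]
pos 38 'b': at 7 (fail-walked)  emit P2@[38:38]
pos 39 'c': at 1 (fail-walked)
pos 40 'c': at 1 (fail-walked)
pos 41 'b': at 6  emit P1@[40:41],P2@[41:41]
pos 42 'b': at 7 (fail-walked)  emit P2@[42:42]
pos 43 'b': at 7 (fail-walked)  emit P2@[43:43]

Result: [[1,1],[1,2],[6,0],[9,0],[10,2],[16,0],[18,2],[23,0],[25,1],[25,2],[28,1],[28,2],[33,0],[36,0],[37,2],[38,2],[41,1],[41,2],[42,2],[43,2]]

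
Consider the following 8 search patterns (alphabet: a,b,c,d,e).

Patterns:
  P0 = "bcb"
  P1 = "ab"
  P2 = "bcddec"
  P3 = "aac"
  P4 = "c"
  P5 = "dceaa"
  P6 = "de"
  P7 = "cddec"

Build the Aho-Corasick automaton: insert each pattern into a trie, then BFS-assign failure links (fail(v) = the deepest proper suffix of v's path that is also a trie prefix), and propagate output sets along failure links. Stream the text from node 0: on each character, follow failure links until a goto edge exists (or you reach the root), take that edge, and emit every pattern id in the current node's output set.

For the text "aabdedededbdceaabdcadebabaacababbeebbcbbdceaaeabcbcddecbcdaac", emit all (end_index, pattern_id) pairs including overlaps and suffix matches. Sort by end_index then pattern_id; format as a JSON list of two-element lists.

Build automaton:
Trie (insert patterns):
  0='ε' goto a→4 b→1 c→12 d→13
  1='b' goto c→2
  2='bc' goto b→3 d→6
  3='bcb' goto ·  ←P0
  4='a' goto a→10 b→5
  5='ab' goto ·  ←P1
  6='bcd' goto d→7
  7='bcdd' goto e→8
  8='bcdde' goto c→9
  9='bcddec' goto ·  ←P2
  10='aa' goto c→11
  11='aac' goto ·  ←P3
  12='c' goto d→19  ←P4
  13='d' goto c→14 e→18
  14='dc' goto e→15
  15='dce' goto a→16
  16='dcea' goto a→17
  17='dceaa' goto ·  ←P5
  18='de' goto ·  ←P6
  19='cd' goto d→20
  20='cdd' goto e→21
  21='cdde' goto c→22
  22='cddec' goto ·  ←P7

Failure links (BFS by depth):
  n1('b'): parent n0 fail=0; on 'b' 0 → fail=0;  out ∅∪∅=∅
  n4('a'): parent n0 fail=0; on 'a' 0 → fail=0;  out ∅∪∅=∅
  n12('c'): parent n0 fail=0; on 'c' 0 → fail=0;  out {4}∪∅={4}
  n13('d'): parent n0 fail=0; on 'd' 0 → fail=0;  out ∅∪∅=∅
  n2('bc'): parent n1 fail=0; on 'c' 0 → fail=12;  out ∅∪{4}={4}
  n5('ab'): parent n4 fail=0; on 'b' 0 → fail=1;  out {1}∪∅={1}
  n10('aa'): parent n4 fail=0; on 'a' 0 → fail=4;  out ∅∪∅=∅
  n14('dc'): parent n13 fail=0; on 'c' 0 → fail=12;  out ∅∪{4}={4}
  n18('de'): parent n13 fail=0; on 'e' 0 → fail=0;  out {6}∪∅={6}
  n19('cd'): parent n12 fail=0; on 'd' 0 → fail=13;  out ∅∪∅=∅
  n3('bcb'): parent n2 fail=12; on 'b' 12→0 → fail=1;  out {0}∪∅={0}
  n6('bcd'): parent n2 fail=12; on 'd' 12 → fail=19;  out ∅∪∅=∅
  n11('aac'): parent n10 fail=4; on 'c' 4→0 → fail=12;  out {3}∪{4}={3,4}
  n15('dce'): parent n14 fail=12; on 'e' 12→0 → fail=0;  out ∅∪∅=∅
  n20('cdd'): parent n19 fail=13; on 'd' 13→0 → fail=13;  out ∅∪∅=∅
  n7('bcdd'): parent n6 fail=19; on 'd' 19 → fail=20;  out ∅∪∅=∅
  n16('dcea'): parent n15 fail=0; on 'a' 0 → fail=4;  out ∅∪∅=∅
  n21('cdde'): parent n20 fail=13; on 'e' 13 → fail=18;  out ∅∪{6}={6}
  n8('bcdde'): parent n7 fail=20; on 'e' 20 → fail=21;  out ∅∪{6}={6}
  n17('dceaa'): parent n16 fail=4; on 'a' 4 → fail=10;  out {5}∪∅={5}
  n22('cddec'): parent n21 fail=18; on 'c' 18→0 → fail=12;  out {7}∪{4}={4,7}
  n9('bcddec'): parent n8 fail=21; on 'c' 21 → fail=22;  out {2}∪{4,7}={2,4,7}

Scan:
i=0 'a': node 0→4
i=1 'a': node 4→10
i=2 'b': node 10→5 (fail-walked)  → match P1@[1:2]
i=3 'd': node 5→13 (fail-walked)
i=4 'e': node 13→18  → match P6@[3:4]
i=5 'd': node 18→13 (fail-walked)
i=6 'e': node 13→18  → match P6@[5:6]
i=7 'd': node 18→13 (fail-walked)
i=8 'e': node 13→18  → match P6@[7:8]
i=9 'd': node 18→13 (fail-walked)
i=10 'b': node 13→1 (fail-walked)
i=11 'd': node 1→13 (fail-walked)
i=12 'c': node 13→14  → match P4@[12:12]
i=13 'e': node 14→15
i=14 'a': node 15→16
i=15 'a': node 16→17  → match P5@[11:15]
i=16 'b': node 17→5 (fail-walked)  → match P1@[15:16]
i=17 'd': node 5→13 (fail-walked)
i=18 'c': node 13→14  → match P4@[18:18]
i=19 'a': node 14→4 (fail-walked)
i=20 'd': node 4→13 (fail-walked)
i=21 'e': node 13→18  → match P6@[20:21]
i=22 'b': node 18→1 (fail-walked)
i=23 'a': node 1→4 (fail-walked)
i=24 'b': node 4→5  → match P1@[23:24]
i=25 'a': node 5→4 (fail-walked)
i=26 'a': node 4→10
i=27 'c': node 10→11  → match P3@[25:27],P4@[27:27]
i=28 'a': node 11→4 (fail-walked)
i=29 'b': node 4→5  → match P1@[28:29]
i=30 'a': node 5→4 (fail-walked)
i=31 'b': node 4→5  → match P1@[30:31]
i=32 'b': node 5→1 (fail-walked)
i=33 'e': node 1→0 (fail-walked)
i=34 'e': node 0→0
i=35 'b': node 0→1
i=36 'b': node 1→1 (fail-walked)
i=37 'c': node 1→2  → match P4@[37:37]
i=38 'b': node 2→3  → match P0@[36:38]
i=39 'b': node 3→1 (fail-walked)
i=40 'd': node 1→13 (fail-walked)
i=41 'c': node 13→14  → match P4@[41:41]
i=42 'e': node 14→15
i=43 'a': node 15→16
i=44 'a': node 16→17  → match P5@[40:44]
i=45 'e': node 17→0 (fail-walked)
i=46 'a': node 0→4
i=47 'b': node 4→5  → match P1@[46:47]
i=48 'c': node 5→2 (fail-walked)  → match P4@[48:48]
i=49 'b': node 2→3  → match P0@[47:49]
i=50 'c': node 3→2 (fail-walked)  → match P4@[50:50]
i=51 'd': node 2→6
i=52 'd': node 6→7
i=53 'e': node 7→8  → match P6@[52:53]
i=54 'c': node 8→9  → match P2@[49:54],P4@[54:54],P7@[50:54]
i=55 'b': node 9→1 (fail-walked)
i=56 'c': node 1→2  → match P4@[56:56]
i=57 'd': node 2→6
i=58 'a': node 6→4 (fail-walked)
i=59 'a': node 4→10
i=60 'c': node 10→11  → match P3@[58:60],P4@[60:60]

Matches: [[2,1],[4,6],[6,6],[8,6],[12,4],[15,5],[16,1],[18,4],[21,6],[24,1],[27,3],[27,4],[29,1],[31,1],[37,4],[38,0],[41,4],[44,5],[47,1],[48,4],[49,0],[50,4],[53,6],[54,2],[54,4],[54,7],[56,4],[60,3],[60,4]]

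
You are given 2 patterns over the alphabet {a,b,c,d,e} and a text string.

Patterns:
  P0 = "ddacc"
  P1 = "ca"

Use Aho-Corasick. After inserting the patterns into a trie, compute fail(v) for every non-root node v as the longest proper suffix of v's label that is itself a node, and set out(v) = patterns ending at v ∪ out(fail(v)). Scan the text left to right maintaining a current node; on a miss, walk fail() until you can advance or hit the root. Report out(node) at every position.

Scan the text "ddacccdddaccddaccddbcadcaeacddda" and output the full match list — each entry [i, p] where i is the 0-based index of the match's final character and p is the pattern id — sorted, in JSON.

Build:
Trie nodes:
  0='ε' goto c→6 d→1
  1='d' goto d→2
  2='dd' goto a→3
  3='dda' goto c→4
  4='ddac' goto c→5
  5='ddacc' goto ·  [P0 ends]
  6='c' goto a→7
  7='ca' goto ·  [P1 ends]

BFS fail/out derivation:
  fail(1) 'd': from fail(0)=0 chase 'd': 0 ⇒ 0;  out=∅∪out(0)=∅
  fail(6) 'c': from fail(0)=0 chase 'c': 0 ⇒ 0;  out=∅∪out(0)=∅
  fail(2) 'dd': from fail(1)=0 chase 'd': 0 ⇒ 1;  out=∅∪out(1)=∅
  fail(7) 'ca': from fail(6)=0 chase 'a': 0 ⇒ 0;  out={1}∪out(0)={1}
  fail(3) 'dda': from fail(2)=1 chase 'a': 1→0 ⇒ 0;  out=∅∪out(0)=∅
  fail(4) 'ddac': from fail(3)=0 chase 'c': 0 ⇒ 6;  out=∅∪out(6)=∅
  fail(5) 'ddacc': from fail(4)=6 chase 'c': 6→0 ⇒ 6;  out={0}∪out(6)={0}

Scan:
pos 0 'd': at 1
pos 1 'd': at 2
pos 2 'a': at 3
pos 3 'c': at 4
pos 4 'c': at 5  → match P0@[0:4]
pos 5 'c': at 6 (via fail)
pos 6 'd': at 1 (via fail)
pos 7 'd': at 2
pos 8 'd': at 2 (via fail)
pos 9 'a': at 3
pos 10 'c': at 4
pos 11 'c': at 5  → match P0@[7:11]
pos 12 'd': at 1 (via fail)
pos 13 'd': at 2
pos 14 'a': at 3
pos 15 'c': at 4
pos 16 'c': at 5  → match P0@[12:16]
pos 17 'd': at 1 (via fail)
pos 18 'd': at 2
pos 19 'b': at 0 (via fail)
pos 20 'c': at 6
pos 21 'a': at 7  → match P1@[20:21]
pos 22 'd': at 1 (via fail)
pos 23 'c': at 6 (via fail)
pos 24 'a': at 7  → match P1@[23:24]
pos 25 'e': at 0 (via fail)
pos 26 'a': at 0
pos 27 'c': at 6
pos 28 'd': at 1 (via fail)
pos 29 'd': at 2
pos 30 'd': at 2 (via fail)
pos 31 'a': at 3

Result: [[4,0],[11,0],[16,0],[21,1],[24,1]]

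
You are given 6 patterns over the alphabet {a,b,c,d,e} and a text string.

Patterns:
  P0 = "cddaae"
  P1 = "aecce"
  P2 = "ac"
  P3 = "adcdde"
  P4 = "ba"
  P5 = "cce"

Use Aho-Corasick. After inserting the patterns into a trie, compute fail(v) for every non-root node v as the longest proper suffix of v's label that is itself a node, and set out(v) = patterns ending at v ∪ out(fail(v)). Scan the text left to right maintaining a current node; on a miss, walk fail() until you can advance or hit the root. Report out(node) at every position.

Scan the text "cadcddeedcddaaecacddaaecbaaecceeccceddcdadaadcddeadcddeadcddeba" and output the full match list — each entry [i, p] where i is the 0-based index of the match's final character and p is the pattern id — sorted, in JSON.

Build automaton:
Trie (insert patterns):
  0='ε' goto a→7 b→18 c→1
  1='c' goto c→20 d→2
  2='cd' goto d→3
  3='cdd' goto a→4
  4='cdda' goto a→5
  5='cddaa' goto e→6
  6='cddaae' goto ·  ←P0
  7='a' goto c→12 d→13 e→8
  8='ae' goto c→9
  9='aec' goto c→10
  10='aecc' goto e→11
  11='aecce' goto ·  ←P1
  12='ac' goto ·  ←P2
  13='ad' goto c→14
  14='adc' goto d→15
  15='adcd' goto d→16
  16='adcdd' goto e→17
  17='adcdde' goto ·  ←P3
  18='b' goto a→19
  19='ba' goto ·  ←P4
  20='cc' goto e→21
  21='cce' goto ·  ←P5

Failure links (BFS by depth):
  fail(1) 'c': from fail(0)=0 chase 'c': 0 ⇒ 0;  out=∅∪out(0)=∅
  fail(7) 'a': from fail(0)=0 chase 'a': 0 ⇒ 0;  out=∅∪out(0)=∅
  fail(18) 'b': from fail(0)=0 chase 'b': 0 ⇒ 0;  out=∅∪out(0)=∅
  fail(2) 'cd': from fail(1)=0 chase 'd': 0 ⇒ 0;  out=∅∪out(0)=∅
  fail(8) 'ae': from fail(7)=0 chase 'e': 0 ⇒ 0;  out=∅∪out(0)=∅
  fail(12) 'ac': from fail(7)=0 chase 'c': 0 ⇒ 1;  out={2}∪out(1)={2}
  fail(13) 'ad': from fail(7)=0 chase 'd': 0 ⇒ 0;  out=∅∪out(0)=∅
  fail(19) 'ba': from fail(18)=0 chase 'a': 0 ⇒ 7;  out={4}∪out(7)={4}
  fail(20) 'cc': from fail(1)=0 chase 'c': 0 ⇒ 1;  out=∅∪out(1)=∅
  fail(3) 'cdd': from fail(2)=0 chase 'd': 0 ⇒ 0;  out=∅∪out(0)=∅
  fail(9) 'aec': from fail(8)=0 chase 'c': 0 ⇒ 1;  out=∅∪out(1)=∅
  fail(14) 'adc': from fail(13)=0 chase 'c': 0 ⇒ 1;  out=∅∪out(1)=∅
  fail(21) 'cce': from fail(20)=1 chase 'e': 1→0 ⇒ 0;  out={5}∪out(0)={5}
  fail(4) 'cdda': from fail(3)=0 chase 'a': 0 ⇒ 7;  out=∅∪out(7)=∅
  fail(10) 'aecc': from fail(9)=1 chase 'c': 1 ⇒ 20;  out=∅∪out(20)=∅
  fail(15) 'adcd': from fail(14)=1 chase 'd': 1 ⇒ 2;  out=∅∪out(2)=∅
  fail(5) 'cddaa': from fail(4)=7 chase 'a': 7→0 ⇒ 7;  out=∅∪out(7)=∅
  fail(11) 'aecce': from fail(10)=20 chase 'e': 20 ⇒ 21;  out={1}∪out(21)={1,5}
  fail(16) 'adcdd': from fail(15)=2 chase 'd': 2 ⇒ 3;  out=∅∪out(3)=∅
  fail(6) 'cddaae': from fail(5)=7 chase 'e': 7 ⇒ 8;  out={0}∪out(8)={0}
  fail(17) 'adcdde': from fail(16)=3 chase 'e': 3→0 ⇒ 0;  out={3}∪out(0)={3}

Scan:
pos 0 'c': at 1
pos 1 'a': at 7 (fail-walked)
pos 2 'd': at 13
pos 3 'c': at 14
pos 4 'd': at 15
pos 5 'd': at 16
pos 6 'e': at 17  ** P3@[1:6]
pos 7 'e': at 0 (fail-walked)
pos 8 'd': at 0
pos 9 'c': at 1
pos 10 'd': at 2
pos 11 'd': at 3
pos 12 'a': at 4
pos 13 'a': at 5
pos 14 'e': at 6  ** P0@[9:14]
pos 15 'c': at 9 (fail-walked)
pos 16 'a': at 7 (fail-walked)
pos 17 'c': at 12  ** P2@[16:17]
pos 18 'd': at 2 (fail-walked)
pos 19 'd': at 3
pos 20 'a': at 4
pos 21 'a': at 5
pos 22 'e': at 6  ** P0@[17:22]
pos 23 'c': at 9 (fail-walked)
pos 24 'b': at 18 (fail-walked)
pos 25 'a': at 19  ** P4@[24:25]
pos 26 'a': at 7 (fail-walked)
pos 27 'e': at 8
pos 28 'c': at 9
pos 29 'c': at 10
pos 30 'e': at 11  ** P1@[26:30],P5@[28:30]
pos 31 'e': at 0 (fail-walked)
pos 32 'c': at 1
pos 33 'c': at 20
pos 34 'c': at 20 (fail-walked)
pos 35 'e': at 21  ** P5@[33:35]
pos 36 'd': at 0 (fail-walked)
pos 37 'd': at 0
pos 38 'c': at 1
pos 39 'd': at 2
pos 40 'a': at 7 (fail-walked)
pos 41 'd': at 13
pos 42 'a': at 7 (fail-walked)
pos 43 'a': at 7 (fail-walked)
pos 44 'd': at 13
pos 45 'c': at 14
pos 46 'd': at 15
pos 47 'd': at 16
pos 48 'e': at 17  ** P3@[43:48]
pos 49 'a': at 7 (fail-walked)
pos 50 'd': at 13
pos 51 'c': at 14
pos 52 'd': at 15
pos 53 'd': at 16
pos 54 'e': at 17  ** P3@[49:54]
pos 55 'a': at 7 (fail-walked)
pos 56 'd': at 13
pos 57 'c': at 14
pos 58 'd': at 15
pos 59 'd': at 16
pos 60 'e': at 17  ** P3@[55:60]
pos 61 'b': at 18 (fail-walked)
pos 62 'a': at 19  ** P4@[61:62]

Matches: [[6,3],[14,0],[17,2],[22,0],[25,4],[30,1],[30,5],[35,5],[48,3],[54,3],[60,3],[62,4]]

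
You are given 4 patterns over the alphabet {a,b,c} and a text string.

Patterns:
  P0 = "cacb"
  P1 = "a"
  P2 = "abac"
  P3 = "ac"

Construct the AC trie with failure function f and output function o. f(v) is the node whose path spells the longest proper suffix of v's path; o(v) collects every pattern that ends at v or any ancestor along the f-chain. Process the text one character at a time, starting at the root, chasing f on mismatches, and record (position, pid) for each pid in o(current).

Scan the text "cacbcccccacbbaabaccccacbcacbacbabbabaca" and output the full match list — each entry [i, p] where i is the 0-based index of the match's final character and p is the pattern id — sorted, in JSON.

Build:
Trie nodes:
  n0 'ε': a→5 c→1
  n1 'c': a→2
  n2 'ca': c→3
  n3 'cac': b→4
  n4 'cacb': ·  ←P0
  n5 'a': b→6 c→9  ←P1
  n6 'ab': a→7
  n7 'aba': c→8
  n8 'abac': ·  ←P2
  n9 'ac': ·  ←P3

BFS fail/out derivation:
  fail(1) 'c': from fail(0)=0 chase 'c': 0 ⇒ 0;  out=∅∪out(0)=∅
  fail(5) 'a': from fail(0)=0 chase 'a': 0 ⇒ 0;  out={1}∪out(0)={1}
  fail(2) 'ca': from fail(1)=0 chase 'a': 0 ⇒ 5;  out=∅∪out(5)={1}
  fail(6) 'ab': from fail(5)=0 chase 'b': 0 ⇒ 0;  out=∅∪out(0)=∅
  fail(9) 'ac': from fail(5)=0 chase 'c': 0 ⇒ 1;  out={3}∪out(1)={3}
  fail(3) 'cac': from fail(2)=5 chase 'c': 5 ⇒ 9;  out=∅∪out(9)={3}
  fail(7) 'aba': from fail(6)=0 chase 'a': 0 ⇒ 5;  out=∅∪out(5)={1}
  fail(4) 'cacb': from fail(3)=9 chase 'b': 9→1→0 ⇒ 0;  out={0}∪out(0)={0}
  fail(8) 'abac': from fail(7)=5 chase 'c': 5 ⇒ 9;  out={2}∪out(9)={2,3}

Scan:
pos 0 'c': at 1
pos 1 'a': at 2  → match P1@[1:1]
pos 2 'c': at 3  → match P3@[1:2]
pos 3 'b': at 4  → match P0@[0:3]
pos 4 'c': at 1 (via fail)
pos 5 'c': at 1 (via fail)
pos 6 'c': at 1 (via fail)
pos 7 'c': at 1 (via fail)
pos 8 'c': at 1 (via fail)
pos 9 'a': at 2  → match P1@[9:9]
pos 10 'c': at 3  → match P3@[9:10]
pos 11 'b': at 4  → match P0@[8:11]
pos 12 'b': at 0 (via fail)
pos 13 'a': at 5  → match P1@[13:13]
pos 14 'a': at 5 (via fail)  → match P1@[14:14]
pos 15 'b': at 6
pos 16 'a': at 7  → match P1@[16:16]
pos 17 'c': at 8  → match P2@[14:17],P3@[16:17]
pos 18 'c': at 1 (via fail)
pos 19 'c': at 1 (via fail)
pos 20 'c': at 1 (via fail)
pos 21 'a': at 2  → match P1@[21:21]
pos 22 'c': at 3  → match P3@[21:22]
pos 23 'b': at 4  → match P0@[20:23]
pos 24 'c': at 1 (via fail)
pos 25 'a': at 2  → match P1@[25:25]
pos 26 'c': at 3  → match P3@[25:26]
pos 27 'b': at 4  → match P0@[24:27]
pos 28 'a': at 5 (via fail)  → match P1@[28:28]
pos 29 'c': at 9  → match P3@[28:29]
pos 30 'b': at 0 (via fail)
pos 31 'a': at 5  → match P1@[31:31]
pos 32 'b': at 6
pos 33 'b': at 0 (via fail)
pos 34 'a': at 5  → match P1@[34:34]
pos 35 'b': at 6
pos 36 'a': at 7  → match P1@[36:36]
pos 37 'c': at 8  → match P2@[34:37],P3@[36:37]
pos 38 'a': at 2 (via fail)  → match P1@[38:38]

Result: [[1,1],[2,3],[3,0],[9,1],[10,3],[11,0],[13,1],[14,1],[16,1],[17,2],[17,3],[21,1],[22,3],[23,0],[25,1],[26,3],[27,0],[28,1],[29,3],[31,1],[34,1],[36,1],[37,2],[37,3],[38,1]]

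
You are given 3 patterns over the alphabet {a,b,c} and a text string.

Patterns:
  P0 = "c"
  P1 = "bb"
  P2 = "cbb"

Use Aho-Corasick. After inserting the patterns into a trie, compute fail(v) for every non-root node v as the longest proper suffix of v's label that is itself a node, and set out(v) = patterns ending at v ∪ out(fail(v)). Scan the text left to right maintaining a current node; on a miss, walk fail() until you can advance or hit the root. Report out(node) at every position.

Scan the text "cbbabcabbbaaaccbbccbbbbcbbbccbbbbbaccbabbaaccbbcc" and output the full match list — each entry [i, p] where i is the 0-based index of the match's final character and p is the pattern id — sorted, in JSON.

Construct AC machine:
Trie (insert patterns):
  n0 'ε': b→2 c→1
  n1 'c': b→4  [P0 ends]
  n2 'b': b→3
  n3 'bb': ·  [P1 ends]
  n4 'cb': b→5
  n5 'cbb': ·  [P2 ends]

BFS fail/out derivation:
  fail(1) 'c': from fail(0)=0 chase 'c': 0 ⇒ 0;  out={0}∪out(0)={0}
  fail(2) 'b': from fail(0)=0 chase 'b': 0 ⇒ 0;  out=∅∪out(0)=∅
  fail(3) 'bb': from fail(2)=0 chase 'b': 0 ⇒ 2;  out={1}∪out(2)={1}
  fail(4) 'cb': from fail(1)=0 chase 'b': 0 ⇒ 2;  out=∅∪out(2)=∅
  fail(5) 'cbb': from fail(4)=2 chase 'b': 2 ⇒ 3;  out={2}∪out(3)={1,2}

Run:
pos 0 'c': at 1  → match P0@[0:0]
pos 1 'b': at 4
pos 2 'b': at 5  → match P1@[1:2],P2@[0:2]
pos 3 'a': at 0 (fail-walked)
pos 4 'b': at 2
pos 5 'c': at 1 (fail-walked)  → match P0@[5:5]
pos 6 'a': at 0 (fail-walked)
pos 7 'b': at 2
pos 8 'b': at 3  → match P1@[7:8]
pos 9 'b': at 3 (fail-walked)  → match P1@[8:9]
pos 10 'a': at 0 (fail-walked)
pos 11 'a': at 0
pos 12 'a': at 0
pos 13 'c': at 1  → match P0@[13:13]
pos 14 'c': at 1 (fail-walked)  → match P0@[14:14]
pos 15 'b': at 4
pos 16 'b': at 5  → match P1@[15:16],P2@[14:16]
pos 17 'c': at 1 (fail-walked)  → match P0@[17:17]
pos 18 'c': at 1 (fail-walked)  → match P0@[18:18]
pos 19 'b': at 4
pos 20 'b': at 5  → match P1@[19:20],P2@[18:20]
pos 21 'b': at 3 (fail-walked)  → match P1@[20:21]
pos 22 'b': at 3 (fail-walked)  → match P1@[21:22]
pos 23 'c': at 1 (fail-walked)  → match P0@[23:23]
pos 24 'b': at 4
pos 25 'b': at 5  → match P1@[24:25],P2@[23:25]
pos 26 'b': at 3 (fail-walked)  → match P1@[25:26]
pos 27 'c': at 1 (fail-walked)  → match P0@[27:27]
pos 28 'c': at 1 (fail-walked)  → match P0@[28:28]
pos 29 'b': at 4
pos 30 'b': at 5  → match P1@[29:30],P2@[28:30]
pos 31 'b': at 3 (fail-walked)  → match P1@[30:31]
pos 32 'b': at 3 (fail-walked)  → match P1@[31:32]
pos 33 'b': at 3 (fail-walked)  → match P1@[32:33]
pos 34 'a': at 0 (fail-walked)
pos 35 'c': at 1  → match P0@[35:35]
pos 36 'c': at 1 (fail-walked)  → match P0@[36:36]
pos 37 'b': at 4
pos 38 'a': at 0 (fail-walked)
pos 39 'b': at 2
pos 40 'b': at 3  → match P1@[39:40]
pos 41 'a': at 0 (fail-walked)
pos 42 'a': at 0
pos 43 'c': at 1  → match P0@[43:43]
pos 44 'c': at 1 (fail-walked)  → match P0@[44:44]
pos 45 'b': at 4
pos 46 'b': at 5  → match P1@[45:46],P2@[44:46]
pos 47 'c': at 1 (fail-walked)  → match P0@[47:47]
pos 48 'c': at 1 (fail-walked)  → match P0@[48:48]

Matches: [[0,0],[2,1],[2,2],[5,0],[8,1],[9,1],[13,0],[14,0],[16,1],[16,2],[17,0],[18,0],[20,1],[20,2],[21,1],[22,1],[23,0],[25,1],[25,2],[26,1],[27,0],[28,0],[30,1],[30,2],[31,1],[32,1],[33,1],[35,0],[36,0],[40,1],[43,0],[44,0],[46,1],[46,2],[47,0],[48,0]]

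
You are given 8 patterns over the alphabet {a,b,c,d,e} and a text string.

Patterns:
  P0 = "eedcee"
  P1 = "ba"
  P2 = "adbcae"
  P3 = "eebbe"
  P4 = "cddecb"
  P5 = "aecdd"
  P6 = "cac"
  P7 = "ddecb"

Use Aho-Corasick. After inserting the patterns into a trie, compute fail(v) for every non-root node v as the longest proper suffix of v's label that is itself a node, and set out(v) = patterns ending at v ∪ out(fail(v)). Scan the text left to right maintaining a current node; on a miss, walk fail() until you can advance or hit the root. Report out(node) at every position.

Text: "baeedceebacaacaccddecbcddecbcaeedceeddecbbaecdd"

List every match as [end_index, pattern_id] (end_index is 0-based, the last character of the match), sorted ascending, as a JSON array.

Build:
Trie (insert patterns):
  0='ε' goto a→9 b→7 c→18 d→30 e→1
  1='e' goto e→2
  2='ee' goto b→15 d→3
  3='eed' goto c→4
  4='eedc' goto e→5
  5='eedce' goto e→6
  6='eedcee' goto ·  [P0 ends]
  7='b' goto a→8
  8='ba' goto ·  [P1 ends]
  9='a' goto d→10 e→24
  10='ad' goto b→11
  11='adb' goto c→12
  12='adbc' goto a→13
  13='adbca' goto e→14
  14='adbcae' goto ·  [P2 ends]
  15='eeb' goto b→16
  16='eebb' goto e→17
  17='eebbe' goto ·  [P3 ends]
  18='c' goto a→28 d→19
  19='cd' goto d→20
  20='cdd' goto e→21
  21='cdde' goto c→22
  22='cddec' goto b→23
  23='cddecb' goto ·  [P4 ends]
  24='ae' goto c→25
  25='aec' goto d→26
  26='aecd' goto d→27
  27='aecdd' goto ·  [P5 ends]
  28='ca' goto c→29
  29='cac' goto ·  [P6 ends]
  30='d' goto d→31
  31='dd' goto e→32
  32='dde' goto c→33
  33='ddec' goto b→34
  34='ddecb' goto ·  [P7 ends]

Failure links (BFS by depth):
  n1('e'): parent n0 fail=0; on 'e' 0 → fail=0;  out ∅∪∅=∅
  n7('b'): parent n0 fail=0; on 'b' 0 → fail=0;  out ∅∪∅=∅
  n9('a'): parent n0 fail=0; on 'a' 0 → fail=0;  out ∅∪∅=∅
  n18('c'): parent n0 fail=0; on 'c' 0 → fail=0;  out ∅∪∅=∅
  n30('d'): parent n0 fail=0; on 'd' 0 → fail=0;  out ∅∪∅=∅
  n2('ee'): parent n1 fail=0; on 'e' 0 → fail=1;  out ∅∪∅=∅
  n8('ba'): parent n7 fail=0; on 'a' 0 → fail=9;  out {1}∪∅={1}
  n10('ad'): parent n9 fail=0; on 'd' 0 → fail=30;  out ∅∪∅=∅
  n19('cd'): parent n18 fail=0; on 'd' 0 → fail=30;  out ∅∪∅=∅
  n24('ae'): parent n9 fail=0; on 'e' 0 → fail=1;  out ∅∪∅=∅
  n28('ca'): parent n18 fail=0; on 'a' 0 → fail=9;  out ∅∪∅=∅
  n31('dd'): parent n30 fail=0; on 'd' 0 → fail=30;  out ∅∪∅=∅
  n3('eed'): parent n2 fail=1; on 'd' 1→0 → fail=30;  out ∅∪∅=∅
  n11('adb'): parent n10 fail=30; on 'b' 30→0 → fail=7;  out ∅∪∅=∅
  n15('eeb'): parent n2 fail=1; on 'b' 1→0 → fail=7;  out ∅∪∅=∅
  n20('cdd'): parent n19 fail=30; on 'd' 30 → fail=31;  out ∅∪∅=∅
  n25('aec'): parent n24 fail=1; on 'c' 1→0 → fail=18;  out ∅∪∅=∅
  n29('cac'): parent n28 fail=9; on 'c' 9→0 → fail=18;  out {6}∪∅={6}
  n32('dde'): parent n31 fail=30; on 'e' 30→0 → fail=1;  out ∅∪∅=∅
  n4('eedc'): parent n3 fail=30; on 'c' 30→0 → fail=18;  out ∅∪∅=∅
  n12('adbc'): parent n11 fail=7; on 'c' 7→0 → fail=18;  out ∅∪∅=∅
  n16('eebb'): parent n15 fail=7; on 'b' 7→0 → fail=7;  out ∅∪∅=∅
  n21('cdde'): parent n20 fail=31; on 'e' 31 → fail=32;  out ∅∪∅=∅
  n26('aecd'): parent n25 fail=18; on 'd' 18 → fail=19;  out ∅∪∅=∅
  n33('ddec'): parent n32 fail=1; on 'c' 1→0 → fail=18;  out ∅∪∅=∅
  n5('eedce'): parent n4 fail=18; on 'e' 18→0 → fail=1;  out ∅∪∅=∅
  n13('adbca'): parent n12 fail=18; on 'a' 18 → fail=28;  out ∅∪∅=∅
  n17('eebbe'): parent n16 fail=7; on 'e' 7→0 → fail=1;  out {3}∪∅={3}
  n22('cddec'): parent n21 fail=32; on 'c' 32 → fail=33;  out ∅∪∅=∅
  n27('aecdd'): parent n26 fail=19; on 'd' 19 → fail=20;  out {5}∪∅={5}
  n34('ddecb'): parent n33 fail=18; on 'b' 18→0 → fail=7;  out {7}∪∅={7}
  n6('eedcee'): parent n5 fail=1; on 'e' 1 → fail=2;  out {0}∪∅={0}
  n14('adbcae'): parent n13 fail=28; on 'e' 28→9 → fail=24;  out {2}∪∅={2}
  n23('cddecb'): parent n22 fail=33; on 'b' 33 → fail=34;  out {4}∪{7}={4,7}

Text stream:
i=0 'b': node 0→7
i=1 'a': node 7→8  emit P1@[0:1]
i=2 'e': node 8→24 (fail-walked)
i=3 'e': node 24→2 (fail-walked)
i=4 'd': node 2→3
i=5 'c': node 3→4
i=6 'e': node 4→5
i=7 'e': node 5→6  emit P0@[2:7]
i=8 'b': node 6→15 (fail-walked)
i=9 'a': node 15→8 (fail-walked)  emit P1@[8:9]
i=10 'c': node 8→18 (fail-walked)
i=11 'a': node 18→28
i=12 'a': node 28→9 (fail-walked)
i=13 'c': node 9→18 (fail-walked)
i=14 'a': node 18→28
i=15 'c': node 28→29  emit P6@[13:15]
i=16 'c': node 29→18 (fail-walked)
i=17 'd': node 18→19
i=18 'd': node 19→20
i=19 'e': node 20→21
i=20 'c': node 21→22
i=21 'b': node 22→23  emit P4@[16:21],P7@[17:21]
i=22 'c': node 23→18 (fail-walked)
i=23 'd': node 18→19
i=24 'd': node 19→20
i=25 'e': node 20→21
i=26 'c': node 21→22
i=27 'b': node 22→23  emit P4@[22:27],P7@[23:27]
i=28 'c': node 23→18 (fail-walked)
i=29 'a': node 18→28
i=30 'e': node 28→24 (fail-walked)
i=31 'e': node 24→2 (fail-walked)
i=32 'd': node 2→3
i=33 'c': node 3→4
i=34 'e': node 4→5
i=35 'e': node 5→6  emit P0@[30:35]
i=36 'd': node 6→3 (fail-walked)
i=37 'd': node 3→31 (fail-walked)
i=38 'e': node 31→32
i=39 'c': node 32→33
i=40 'b': node 33→34  emit P7@[36:40]
i=41 'b': node 34→7 (fail-walked)
i=42 'a': node 7→8  emit P1@[41:42]
i=43 'e': node 8→24 (fail-walked)
i=44 'c': node 24→25
i=45 'd': node 25→26
i=46 'd': node 26→27  emit P5@[42:46]

All matches (sorted): [[1,1],[7,0],[9,1],[15,6],[21,4],[21,7],[27,4],[27,7],[35,0],[40,7],[42,1],[46,5]]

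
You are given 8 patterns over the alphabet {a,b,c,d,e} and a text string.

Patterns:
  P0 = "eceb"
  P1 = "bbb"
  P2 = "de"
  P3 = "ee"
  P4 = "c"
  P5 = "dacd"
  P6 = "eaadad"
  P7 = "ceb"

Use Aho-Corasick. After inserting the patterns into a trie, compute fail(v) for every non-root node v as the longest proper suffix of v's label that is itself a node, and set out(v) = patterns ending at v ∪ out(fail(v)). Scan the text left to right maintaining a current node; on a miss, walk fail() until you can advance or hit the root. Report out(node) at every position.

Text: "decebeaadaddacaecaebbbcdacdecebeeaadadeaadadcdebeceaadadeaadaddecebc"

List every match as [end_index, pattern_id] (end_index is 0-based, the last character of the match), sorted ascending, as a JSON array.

Construct AC machine:
Trie nodes:
  0='ε' goto b→5 c→11 d→8 e→1
  1='e' goto a→15 c→2 e→10
  2='ec' goto e→3
  3='ece' goto b→4
  4='eceb' goto ·  [P0 ends]
  5='b' goto b→6
  6='bb' goto b→7
  7='bbb' goto ·  [P1 ends]
  8='d' goto a→12 e→9
  9='de' goto ·  [P2 ends]
  10='ee' goto ·  [P3 ends]
  11='c' goto e→20  [P4 ends]
  12='da' goto c→13
  13='dac' goto d→14
  14='dacd' goto ·  [P5 ends]
  15='ea' goto a→16
  16='eaa' goto d→17
  17='eaad' goto a→18
  18='eaada' goto d→19
  19='eaadad' goto ·  [P6 ends]
  20='ce' goto b→21
  21='ceb' goto ·  [P7 ends]

Failure links (BFS by depth):
  n1('e'): parent n0 fail=0; on 'e' 0 → fail=0;  out ∅∪∅=∅
  n5('b'): parent n0 fail=0; on 'b' 0 → fail=0;  out ∅∪∅=∅
  n8('d'): parent n0 fail=0; on 'd' 0 → fail=0;  out ∅∪∅=∅
  n11('c'): parent n0 fail=0; on 'c' 0 → fail=0;  out {4}∪∅={4}
  n2('ec'): parent n1 fail=0; on 'c' 0 → fail=11;  out ∅∪{4}={4}
  n6('bb'): parent n5 fail=0; on 'b' 0 → fail=5;  out ∅∪∅=∅
  n9('de'): parent n8 fail=0; on 'e' 0 → fail=1;  out {2}∪∅={2}
  n10('ee'): parent n1 fail=0; on 'e' 0 → fail=1;  out {3}∪∅={3}
  n12('da'): parent n8 fail=0; on 'a' 0 → fail=0;  out ∅∪∅=∅
  n15('ea'): parent n1 fail=0; on 'a' 0 → fail=0;  out ∅∪∅=∅
  n20('ce'): parent n11 fail=0; on 'e' 0 → fail=1;  out ∅∪∅=∅
  n3('ece'): parent n2 fail=11; on 'e' 11 → fail=20;  out ∅∪∅=∅
  n7('bbb'): parent n6 fail=5; on 'b' 5 → fail=6;  out {1}∪∅={1}
  n13('dac'): parent n12 fail=0; on 'c' 0 → fail=11;  out ∅∪{4}={4}
  n16('eaa'): parent n15 fail=0; on 'a' 0 → fail=0;  out ∅∪∅=∅
  n21('ceb'): parent n20 fail=1; on 'b' 1→0 → fail=5;  out {7}∪∅={7}
  n4('eceb'): parent n3 fail=20; on 'b' 20 → fail=21;  out {0}∪{7}={0,7}
  n14('dacd'): parent n13 fail=11; on 'd' 11→0 → fail=8;  out {5}∪∅={5}
  n17('eaad'): parent n16 fail=0; on 'd' 0 → fail=8;  out ∅∪∅=∅
  n18('eaada'): parent n17 fail=8; on 'a' 8 → fail=12;  out ∅∪∅=∅
  n19('eaadad'): parent n18 fail=12; on 'd' 12→0 → fail=8;  out {6}∪∅={6}

Text stream:
pos 0 'd': at 8
pos 1 'e': at 9  ** P2@[0:1]
pos 2 'c': at 2 (fail-walked)  ** P4@[2:2]
pos 3 'e': at 3
pos 4 'b': at 4  ** P0@[1:4],P7@[2:4]
pos 5 'e': at 1 (fail-walked)
pos 6 'a': at 15
pos 7 'a': at 16
pos 8 'd': at 17
pos 9 'a': at 18
pos 10 'd': at 19  ** P6@[5:10]
pos 11 'd': at 8 (fail-walked)
pos 12 'a': at 12
pos 13 'c': at 13  ** P4@[13:13]
pos 14 'a': at 0 (fail-walked)
pos 15 'e': at 1
pos 16 'c': at 2  ** P4@[16:16]
pos 17 'a': at 0 (fail-walked)
pos 18 'e': at 1
pos 19 'b': at 5 (fail-walked)
pos 20 'b': at 6
pos 21 'b': at 7  ** P1@[19:21]
pos 22 'c': at 11 (fail-walked)  ** P4@[22:22]
pos 23 'd': at 8 (fail-walked)
pos 24 'a': at 12
pos 25 'c': at 13  ** P4@[25:25]
pos 26 'd': at 14  ** P5@[23:26]
pos 27 'e': at 9 (fail-walked)  ** P2@[26:27]
pos 28 'c': at 2 (fail-walked)  ** P4@[28:28]
pos 29 'e': at 3
pos 30 'b': at 4  ** P0@[27:30],P7@[28:30]
pos 31 'e': at 1 (fail-walked)
pos 32 'e': at 10  ** P3@[31:32]
pos 33 'a': at 15 (fail-walked)
pos 34 'a': at 16
pos 35 'd': at 17
pos 36 'a': at 18
pos 37 'd': at 19  ** P6@[32:37]
pos 38 'e': at 9 (fail-walked)  ** P2@[37:38]
pos 39 'a': at 15 (fail-walked)
pos 40 'a': at 16
pos 41 'd': at 17
pos 42 'a': at 18
pos 43 'd': at 19  ** P6@[38:43]
pos 44 'c': at 11 (fail-walked)  ** P4@[44:44]
pos 45 'd': at 8 (fail-walked)
pos 46 'e': at 9  ** P2@[45:46]
pos 47 'b': at 5 (fail-walked)
pos 48 'e': at 1 (fail-walked)
pos 49 'c': at 2  ** P4@[49:49]
pos 50 'e': at 3
pos 51 'a': at 15 (fail-walked)
pos 52 'a': at 16
pos 53 'd': at 17
pos 54 'a': at 18
pos 55 'd': at 19  ** P6@[50:55]
pos 56 'e': at 9 (fail-walked)  ** P2@[55:56]
pos 57 'a': at 15 (fail-walked)
pos 58 'a': at 16
pos 59 'd': at 17
pos 60 'a': at 18
pos 61 'd': at 19  ** P6@[56:61]
pos 62 'd': at 8 (fail-walked)
pos 63 'e': at 9  ** P2@[62:63]
pos 64 'c': at 2 (fail-walked)  ** P4@[64:64]
pos 65 'e': at 3
pos 66 'b': at 4  ** P0@[63:66],P7@[64:66]
pos 67 'c': at 11 (fail-walked)  ** P4@[67:67]

Matches: [[1,2],[2,4],[4,0],[4,7],[10,6],[13,4],[16,4],[21,1],[22,4],[25,4],[26,5],[27,2],[28,4],[30,0],[30,7],[32,3],[37,6],[38,2],[43,6],[44,4],[46,2],[49,4],[55,6],[56,2],[61,6],[63,2],[64,4],[66,0],[66,7],[67,4]]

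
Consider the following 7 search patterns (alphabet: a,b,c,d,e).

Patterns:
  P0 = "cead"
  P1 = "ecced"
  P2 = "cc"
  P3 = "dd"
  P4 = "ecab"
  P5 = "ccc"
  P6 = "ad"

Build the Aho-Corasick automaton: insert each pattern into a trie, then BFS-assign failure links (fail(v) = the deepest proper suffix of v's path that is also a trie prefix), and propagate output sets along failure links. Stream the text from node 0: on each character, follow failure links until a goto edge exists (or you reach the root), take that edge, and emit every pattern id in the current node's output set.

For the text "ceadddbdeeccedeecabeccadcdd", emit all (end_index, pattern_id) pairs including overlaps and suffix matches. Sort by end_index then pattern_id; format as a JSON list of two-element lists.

Build automaton:
Trie (insert patterns):
  n0 'ε': a→16 c→1 d→11 e→5
  n1 'c': c→10 e→2
  n2 'ce': a→3
  n3 'cea': d→4
  n4 'cead': ·  [P0 ends]
  n5 'e': c→6
  n6 'ec': a→13 c→7
  n7 'ecc': e→8
  n8 'ecce': d→9
  n9 'ecced': ·  [P1 ends]
  n10 'cc': c→15  [P2 ends]
  n11 'd': d→12
  n12 'dd': ·  [P3 ends]
  n13 'eca': b→14
  n14 'ecab': ·  [P4 ends]
  n15 'ccc': ·  [P5 ends]
  n16 'a': d→17
  n17 'ad': ·  [P6 ends]

Failure links (BFS by depth):
  n1('c'): parent n0 fail=0; on 'c' 0 → fail=0;  out ∅∪∅=∅
  n5('e'): parent n0 fail=0; on 'e' 0 → fail=0;  out ∅∪∅=∅
  n11('d'): parent n0 fail=0; on 'd' 0 → fail=0;  out ∅∪∅=∅
  n16('a'): parent n0 fail=0; on 'a' 0 → fail=0;  out ∅∪∅=∅
  n2('ce'): parent n1 fail=0; on 'e' 0 → fail=5;  out ∅∪∅=∅
  n6('ec'): parent n5 fail=0; on 'c' 0 → fail=1;  out ∅∪∅=∅
  n10('cc'): parent n1 fail=0; on 'c' 0 → fail=1;  out {2}∪∅={2}
  n12('dd'): parent n11 fail=0; on 'd' 0 → fail=11;  out {3}∪∅={3}
  n17('ad'): parent n16 fail=0; on 'd' 0 → fail=11;  out {6}∪∅={6}
  n3('cea'): parent n2 fail=5; on 'a' 5→0 → fail=16;  out ∅∪∅=∅
  n7('ecc'): parent n6 fail=1; on 'c' 1 → fail=10;  out ∅∪{2}={2}
  n13('eca'): parent n6 fail=1; on 'a' 1→0 → fail=16;  out ∅∪∅=∅
  n15('ccc'): parent n10 fail=1; on 'c' 1 → fail=10;  out {5}∪{2}={2,5}
  n4('cead'): parent n3 fail=16; on 'd' 16 → fail=17;  out {0}∪{6}={0,6}
  n8('ecce'): parent n7 fail=10; on 'e' 10→1 → fail=2;  out ∅∪∅=∅
  n14('ecab'): parent n13 fail=16; on 'b' 16→0 → fail=0;  out {4}∪∅={4}
  n9('ecced'): parent n8 fail=2; on 'd' 2→5→0 → fail=11;  out {1}∪∅={1}

Scan:
pos 0 'c': at 1
pos 1 'e': at 2
pos 2 'a': at 3
pos 3 'd': at 4  ** P0@[0:3],P6@[2:3]
pos 4 'd': at 12 ·f  ** P3@[3:4]
pos 5 'd': at 12 ·f  ** P3@[4:5]
pos 6 'b': at 0 ·f
pos 7 'd': at 11
pos 8 'e': at 5 ·f
pos 9 'e': at 5 ·f
pos 10 'c': at 6
pos 11 'c': at 7  ** P2@[10:11]
pos 12 'e': at 8
pos 13 'd': at 9  ** P1@[9:13]
pos 14 'e': at 5 ·f
pos 15 'e': at 5 ·f
pos 16 'c': at 6
pos 17 'a': at 13
pos 18 'b': at 14  ** P4@[15:18]
pos 19 'e': at 5 ·f
pos 20 'c': at 6
pos 21 'c': at 7  ** P2@[20:21]
pos 22 'a': at 16 ·f
pos 23 'd': at 17  ** P6@[22:23]
pos 24 'c': at 1 ·f
pos 25 'd': at 11 ·f
pos 26 'd': at 12  ** P3@[25:26]

Result: [[3,0],[3,6],[4,3],[5,3],[11,2],[13,1],[18,4],[21,2],[23,6],[26,3]]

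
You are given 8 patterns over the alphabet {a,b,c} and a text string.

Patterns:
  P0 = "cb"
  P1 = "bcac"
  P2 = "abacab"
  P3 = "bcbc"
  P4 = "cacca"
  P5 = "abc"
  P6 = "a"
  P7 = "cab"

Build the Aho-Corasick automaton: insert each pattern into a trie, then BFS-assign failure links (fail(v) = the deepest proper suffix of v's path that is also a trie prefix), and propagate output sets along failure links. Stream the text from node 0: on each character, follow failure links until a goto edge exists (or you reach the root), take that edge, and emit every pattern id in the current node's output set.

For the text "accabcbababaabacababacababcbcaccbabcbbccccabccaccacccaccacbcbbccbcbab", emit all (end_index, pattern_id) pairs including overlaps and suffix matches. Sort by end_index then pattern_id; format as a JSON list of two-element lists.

Construct AC machine:
Trie (insert patterns):
  n0 'ε': a→7 b→3 c→1
  n1 'c': a→15 b→2
  n2 'cb': ·  ←P0
  n3 'b': c→4
  n4 'bc': a→5 b→13
  n5 'bca': c→6
  n6 'bcac': ·  ←P1
  n7 'a': b→8  ←P6
  n8 'ab': a→9 c→19
  n9 'aba': c→10
  n10 'abac': a→11
  n11 'abaca': b→12
  n12 'abacab': ·  ←P2
  n13 'bcb': c→14
  n14 'bcbc': ·  ←P3
  n15 'ca': b→20 c→16
  n16 'cac': c→17
  n17 'cacc': a→18
  n18 'cacca': ·  ←P4
  n19 'abc': ·  ←P5
  n20 'cab': ·  ←P7

BFS fail/out derivation:
  fail(1) 'c': from fail(0)=0 chase 'c': 0 ⇒ 0;  out=∅∪out(0)=∅
  fail(3) 'b': from fail(0)=0 chase 'b': 0 ⇒ 0;  out=∅∪out(0)=∅
  fail(7) 'a': from fail(0)=0 chase 'a': 0 ⇒ 0;  out={6}∪out(0)={6}
  fail(2) 'cb': from fail(1)=0 chase 'b': 0 ⇒ 3;  out={0}∪out(3)={0}
  fail(4) 'bc': from fail(3)=0 chase 'c': 0 ⇒ 1;  out=∅∪out(1)=∅
  fail(8) 'ab': from fail(7)=0 chase 'b': 0 ⇒ 3;  out=∅∪out(3)=∅
  fail(15) 'ca': from fail(1)=0 chase 'a': 0 ⇒ 7;  out=∅∪out(7)={6}
  fail(5) 'bca': from fail(4)=1 chase 'a': 1 ⇒ 15;  out=∅∪out(15)={6}
  fail(9) 'aba': from fail(8)=3 chase 'a': 3→0 ⇒ 7;  out=∅∪out(7)={6}
  fail(13) 'bcb': from fail(4)=1 chase 'b': 1 ⇒ 2;  out=∅∪out(2)={0}
  fail(16) 'cac': from fail(15)=7 chase 'c': 7→0 ⇒ 1;  out=∅∪out(1)=∅
  fail(19) 'abc': from fail(8)=3 chase 'c': 3 ⇒ 4;  out={5}∪out(4)={5}
  fail(20) 'cab': from fail(15)=7 chase 'b': 7 ⇒ 8;  out={7}∪out(8)={7}
  fail(6) 'bcac': from fail(5)=15 chase 'c': 15 ⇒ 16;  out={1}∪out(16)={1}
  fail(10) 'abac': from fail(9)=7 chase 'c': 7→0 ⇒ 1;  out=∅∪out(1)=∅
  fail(14) 'bcbc': from fail(13)=2 chase 'c': 2→3 ⇒ 4;  out={3}∪out(4)={3}
  fail(17) 'cacc': from fail(16)=1 chase 'c': 1→0 ⇒ 1;  out=∅∪out(1)=∅
  fail(11) 'abaca': from fail(10)=1 chase 'a': 1 ⇒ 15;  out=∅∪out(15)={6}
  fail(18) 'cacca': from fail(17)=1 chase 'a': 1 ⇒ 15;  out={4}∪out(15)={4,6}
  fail(12) 'abacab': from fail(11)=15 chase 'b': 15 ⇒ 20;  out={2}∪out(20)={2,7}

Text stream:
i=0 'a': node 0→7  → match P6@[0:0]
i=1 'c': node 7→1 (fail-walked)
i=2 'c': node 1→1 (fail-walked)
i=3 'a': node 1→15  → match P6@[3:3]
i=4 'b': node 15→20  → match P7@[2:4]
i=5 'c': node 20→19 (fail-walked)  → match P5@[3:5]
i=6 'b': node 19→13 (fail-walked)  → match P0@[5:6]
i=7 'a': node 13→7 (fail-walked)  → match P6@[7:7]
i=8 'b': node 7→8
i=9 'a': node 8→9  → match P6@[9:9]
i=10 'b': node 9→8 (fail-walked)
i=11 'a': node 8→9  → match P6@[11:11]
i=12 'a': node 9→7 (fail-walked)  → match P6@[12:12]
i=13 'b': node 7→8
i=14 'a': node 8→9  → match P6@[14:14]
i=15 'c': node 9→10
i=16 'a': node 10→11  → match P6@[16:16]
i=17 'b': node 11→12  → match P2@[12:17],P7@[15:17]
i=18 'a': node 12→9 (fail-walked)  → match P6@[18:18]
i=19 'b': node 9→8 (fail-walked)
i=20 'a': node 8→9  → match P6@[20:20]
i=21 'c': node 9→10
i=22 'a': node 10→11  → match P6@[22:22]
i=23 'b': node 11→12  → match P2@[18:23],P7@[21:23]
i=24 'a': node 12→9 (fail-walked)  → match P6@[24:24]
i=25 'b': node 9→8 (fail-walked)
i=26 'c': node 8→19  → match P5@[24:26]
i=27 'b': node 19→13 (fail-walked)  → match P0@[26:27]
i=28 'c': node 13→14  → match P3@[25:28]
i=29 'a': node 14→5 (fail-walked)  → match P6@[29:29]
i=30 'c': node 5→6  → match P1@[27:30]
i=31 'c': node 6→17 (fail-walked)
i=32 'b': node 17→2 (fail-walked)  → match P0@[31:32]
i=33 'a': node 2→7 (fail-walked)  → match P6@[33:33]
i=34 'b': node 7→8
i=35 'c': node 8→19  → match P5@[33:35]
i=36 'b': node 19→13 (fail-walked)  → match P0@[35:36]
i=37 'b': node 13→3 (fail-walked)
i=38 'c': node 3→4
i=39 'c': node 4→1 (fail-walked)
i=40 'c': node 1→1 (fail-walked)
i=41 'c': node 1→1 (fail-walked)
i=42 'a': node 1→15  → match P6@[42:42]
i=43 'b': node 15→20  → match P7@[41:43]
i=44 'c': node 20→19 (fail-walked)  → match P5@[42:44]
i=45 'c': node 19→1 (fail-walked)
i=46 'a': node 1→15  → match P6@[46:46]
i=47 'c': node 15→16
i=48 'c': node 16→17
i=49 'a': node 17→18  → match P4@[45:49],P6@[49:49]
i=50 'c': node 18→16 (fail-walked)
i=51 'c': node 16→17
i=52 'c': node 17→1 (fail-walked)
i=53 'a': node 1→15  → match P6@[53:53]
i=54 'c': node 15→16
i=55 'c': node 16→17
i=56 'a': node 17→18  → match P4@[52:56],P6@[56:56]
i=57 'c': node 18→16 (fail-walked)
i=58 'b': node 16→2 (fail-walked)  → match P0@[57:58]
i=59 'c': node 2→4 (fail-walked)
i=60 'b': node 4→13  → match P0@[59:60]
i=61 'b': node 13→3 (fail-walked)
i=62 'c': node 3→4
i=63 'c': node 4→1 (fail-walked)
i=64 'b': node 1→2  → match P0@[63:64]
i=65 'c': node 2→4 (fail-walked)
i=66 'b': node 4→13  → match P0@[65:66]
i=67 'a': node 13→7 (fail-walked)  → match P6@[67:67]
i=68 'b': node 7→8

Matches: [[0,6],[3,6],[4,7],[5,5],[6,0],[7,6],[9,6],[11,6],[12,6],[14,6],[16,6],[17,2],[17,7],[18,6],[20,6],[22,6],[23,2],[23,7],[24,6],[26,5],[27,0],[28,3],[29,6],[30,1],[32,0],[33,6],[35,5],[36,0],[42,6],[43,7],[44,5],[46,6],[49,4],[49,6],[53,6],[56,4],[56,6],[58,0],[60,0],[64,0],[66,0],[67,6]]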